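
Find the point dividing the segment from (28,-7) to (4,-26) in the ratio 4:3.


Px = (4*4 + 3*28)/7 = 100/7 = 14.2857
Py = (4*(-26) + 3*(-7))/7 = -125/7 = -17.8571

P = (14.2857, -17.8571)


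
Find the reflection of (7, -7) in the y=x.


Reflection rule for y=x: (y, x)
(7, -7) -> (-7, 7)

(-7, 7)


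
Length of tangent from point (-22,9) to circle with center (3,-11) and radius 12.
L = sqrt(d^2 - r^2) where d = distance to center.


d = sqrt((-22-3)^2 + (9+ 11)^2) = sqrt(625+400) = 32.0156
L = sqrt(1025.0000 - 144) = sqrt(881.0000) = 29.6816

29.6816


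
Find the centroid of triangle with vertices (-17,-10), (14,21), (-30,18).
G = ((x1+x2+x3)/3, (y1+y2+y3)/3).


Gx = (-17+14- 30)/3 = -33/3 = -11.0000
Gy = (-10+21+18)/3 = 29/3 = 9.6667

G = (-11.0000, 9.6667)


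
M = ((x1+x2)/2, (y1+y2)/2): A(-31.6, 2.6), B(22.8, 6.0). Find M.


Mx = (-31.6 + 22.8)/2 = -8.8/2 = -4.4000
My = (2.6 + 6.0)/2 = 8.6/2 = 4.3000

(-4.4000, 4.3000)


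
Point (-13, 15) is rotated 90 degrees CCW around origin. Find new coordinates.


cos(90) = 0, sin(90) = 1
x' = -13*0 - 15*1 = -15
y' = -13*1 + 15*0 = -13

(-15, -13)


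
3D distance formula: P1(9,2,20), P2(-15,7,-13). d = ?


dx=-24, dy=5, dz=-33
d = sqrt(576+25+1089) = sqrt(1690) = 41.1096

41.1096


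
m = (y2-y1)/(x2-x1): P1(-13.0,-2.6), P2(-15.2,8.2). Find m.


dy = 8.2 + 2.6 = 10.8
dx = -15.2 + 13.0 = -2.2
m = 10.8/(-2.2) = -4.9091

m = -4.9091


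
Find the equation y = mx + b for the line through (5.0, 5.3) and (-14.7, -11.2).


m = (-16.5)/(-19.7) = 0.8376
b = y1 - m*x1 = 5.3 - (-16.5*5.0)/(-19.7) = 5.3 - 4.1878 = 1.1122

y = 0.8376x + 1.1122


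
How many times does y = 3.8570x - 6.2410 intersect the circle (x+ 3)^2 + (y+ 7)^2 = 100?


Substitute y = 3.8570x - 6.2410: (x+ 3)^2 + (3.8570x- 6.2410+ 7)^2 = 100
Expand to Ax^2 + Bx + C = 0, where b-k = 0.759
A = 1+m^2 = 15.876449
B = 2(m(b-k) - h) = 2(3.8570*0.759 + 3) = 11.854926
C = h^2 + (b-k)^2 - r^2 = 9 + 0.576081 - 100 = -90.423919
disc = B^2-4AC = 140.5393 + 5742.4430 = 5882.9823
disc > 0

2 intersection points


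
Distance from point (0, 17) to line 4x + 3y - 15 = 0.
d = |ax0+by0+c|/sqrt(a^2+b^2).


|4*0 + 3*17 - 15| = |36| = 36
sqrt(16 + 9) = sqrt(25) = 5.0000
d = 36/sqrt(25) = 7.2000

7.2000


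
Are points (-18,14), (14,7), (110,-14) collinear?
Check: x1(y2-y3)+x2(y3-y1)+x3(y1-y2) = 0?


-18*(7+ 14) + 14*(-14-14) + 110*(14-7)
= -378 - 392 + 770 = 0

Yes, collinear (determinant = 0)


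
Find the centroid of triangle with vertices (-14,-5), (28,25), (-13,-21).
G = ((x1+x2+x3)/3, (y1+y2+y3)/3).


Gx = (-14+28- 13)/3 = 1/3 = 0.3333
Gy = (-5+25- 21)/3 = -1/3 = -0.3333

G = (0.3333, -0.3333)


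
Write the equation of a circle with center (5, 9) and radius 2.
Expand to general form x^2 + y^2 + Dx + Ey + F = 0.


(x-5)^2 + (y-9)^2 = 2^2
D = -2h = -10, E = -2k = -18
F = h^2+k^2-r^2 = 25+81-4 = 102

x^2 + y^2 - 10x - 18y + 102 = 0


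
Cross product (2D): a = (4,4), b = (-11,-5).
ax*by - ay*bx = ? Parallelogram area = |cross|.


cross = 4*(-5) - 4*(-11) = -20 + 44 = 24
Parallelogram area = |24| = 24

cross = 24, parallelogram area = 24


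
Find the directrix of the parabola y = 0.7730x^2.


a = 0.7730
1/(4a) = 0.3234
directrix: y = -0.3234 = -0.3234

y = -0.3234


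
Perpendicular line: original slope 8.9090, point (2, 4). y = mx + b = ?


Perpendicular slope = -1/m1 = -1/8.9090 = -0.1122
b2 = y0 - m2*x0 = 4 + 2/8.9090 = 4 + 0.2245 = 4.2245

y = -0.1122x + 4.2245


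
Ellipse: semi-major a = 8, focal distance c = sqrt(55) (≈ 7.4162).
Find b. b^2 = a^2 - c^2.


b^2 = 8^2 - (sqrt(55))^2 = 64 - 55 = 9
b = sqrt(9) = 3

b = 3


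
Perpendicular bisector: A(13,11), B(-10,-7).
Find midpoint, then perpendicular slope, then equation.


Midpoint = (1.5, 2)
Slope of AB = dy/dx = -18/(-23) = 0.7826
Perp slope = -dx/dy = -23/18 = -1.2778
b = My - (perp slope)*Mx = 2 + (-23*1.5)/(-18) = 2 + 1.9167 = 3.9167

y = -1.2778x + 3.9167


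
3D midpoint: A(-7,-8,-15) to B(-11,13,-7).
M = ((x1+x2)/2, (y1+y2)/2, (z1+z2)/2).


Mx = (-7- 11)/2 = -9.0000
My = (-8+13)/2 = 2.5000
Mz = (-15- 7)/2 = -11.0000

M = (-9.0000, 2.5000, -11.0000)


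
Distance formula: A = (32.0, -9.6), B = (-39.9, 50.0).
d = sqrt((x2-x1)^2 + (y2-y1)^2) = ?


dx = -39.9 - 32.0 = -71.9
dy = 50.0 + 9.6 = 59.6
d = sqrt(5169.61 + 3552.16) = sqrt(8721.77) = 93.3904

93.3904


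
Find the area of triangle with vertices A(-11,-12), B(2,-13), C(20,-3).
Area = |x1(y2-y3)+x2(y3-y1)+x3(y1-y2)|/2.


-11*(-13+ 3) = 110
2*(-3+ 12) = 18
20*(-12+ 13) = 20
sum = 148
Area = |148|/2 = 74.0000

74.0000 sq units


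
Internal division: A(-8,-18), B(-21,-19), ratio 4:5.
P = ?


Px = (4*(-21) + 5*(-8))/9 = -124/9 = -13.7778
Py = (4*(-19) + 5*(-18))/9 = -166/9 = -18.4444

P = (-13.7778, -18.4444)


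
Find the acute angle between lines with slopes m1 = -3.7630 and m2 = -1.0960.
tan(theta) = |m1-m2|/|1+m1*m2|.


m1-m2 = -2.667
1+m1*m2 = 5.124248
tan(theta) = |-2.667/5.124248| = 0.520467
theta = arctan(|-2.667/5.124248|) = 27.4955 degrees (acute angle)

27.4955 degrees


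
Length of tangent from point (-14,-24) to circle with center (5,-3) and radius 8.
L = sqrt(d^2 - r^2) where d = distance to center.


d = sqrt((-14-5)^2 + (-24+ 3)^2) = sqrt(361+441) = 28.3196
L = sqrt(802.0000 - 64) = sqrt(738.0000) = 27.1662

27.1662


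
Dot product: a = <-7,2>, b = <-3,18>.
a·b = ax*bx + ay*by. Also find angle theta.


a·b = -7*(-3) + 2*18 = 21 + 36 = 57
|a| = sqrt(49+4) = 7.2801
|b| = sqrt(9+324) = 18.2483
cos(theta) = 57/(sqrt(53)*sqrt(333)) = 57/sqrt(17649) = 0.429057
theta = arccos(57/sqrt(17649)) = 64.5923 degrees

a·b = 57, theta = 64.5923 deg


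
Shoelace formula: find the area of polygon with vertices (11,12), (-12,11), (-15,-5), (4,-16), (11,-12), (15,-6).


sum(xi*y_{i+1}) = 11*11 - 12*(-5) - 15*(-16) + 4*(-12) + 11*(-6) + 15*12 = 487
sum(yi*x_{i+1}) = 12*(-12) + 11*(-15) - 5*4 - 16*11 - 12*15 - 6*11 = -751
Area = |487 + 751|/2 = 1238/2 = 619.0000

619.0000 sq units


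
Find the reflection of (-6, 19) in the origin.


Reflection rule for origin: (-x, -y)
(-6, 19) -> (6, -19)

(6, -19)


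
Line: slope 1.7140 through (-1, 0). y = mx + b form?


y - 0 = 1.7140(x + 1)
y = 1.7140x + 0 - 1.7140*(-1)
y = 1.7140x + 1.7140

y = 1.7140x + 1.7140


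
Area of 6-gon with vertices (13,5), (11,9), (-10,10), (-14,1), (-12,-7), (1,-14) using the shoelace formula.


sum(xi*y_{i+1}) = 13*9 + 11*10 - 10*1 - 14*(-7) - 12*(-14) + 1*5 = 488
sum(yi*x_{i+1}) = 5*11 + 9*(-10) + 10*(-14) + 1*(-12) - 7*1 - 14*13 = -376
Area = |488 + 376|/2 = 864/2 = 432.0000

432.0000 sq units


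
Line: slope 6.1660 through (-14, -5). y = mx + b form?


y + 5 = 6.1660(x + 14)
y = 6.1660x - 5 - 6.1660*(-14)
y = 6.1660x + 81.3240

y = 6.1660x + 81.3240


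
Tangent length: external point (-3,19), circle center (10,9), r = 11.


d = sqrt((-3-10)^2 + (19-9)^2) = sqrt(169+100) = 16.4012
L = sqrt(269.0000 - 121) = sqrt(148.0000) = 12.1655

12.1655


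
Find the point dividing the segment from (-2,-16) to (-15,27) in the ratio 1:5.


Px = (1*(-15) + 5*(-2))/6 = -25/6 = -4.1667
Py = (1*27 + 5*(-16))/6 = -53/6 = -8.8333

P = (-4.1667, -8.8333)


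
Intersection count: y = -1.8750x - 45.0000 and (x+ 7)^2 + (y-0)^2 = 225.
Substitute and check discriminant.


Substitute y = -1.8750x - 45.0000: (x+ 7)^2 + (-1.8750x- 45.0000-0)^2 = 225
Expand to Ax^2 + Bx + C = 0, where b-k = -45
A = 1+m^2 = 4.515625
B = 2(m(b-k) - h) = 2(-1.8750*(-45) + 7) = 182.75
C = h^2 + (b-k)^2 - r^2 = 49 + 2025 - 225 = 1849
disc = B^2-4AC = 33397.5625 - 33397.5625 = 0
disc = 0

1 intersection point (tangent)


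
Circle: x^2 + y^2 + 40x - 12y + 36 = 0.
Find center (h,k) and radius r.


h = -D/2 = -40/2 = -20
k = -E/2 = 12/2 = 6
r^2 = h^2 + k^2 - F = 400 + 36 - 36 = 400
r = 20

Center (-20, 6), radius = 20


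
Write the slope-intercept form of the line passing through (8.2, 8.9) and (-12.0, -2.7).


m = (-11.6)/(-20.2) = 0.5743
b = y1 - m*x1 = 8.9 - (-11.6*8.2)/(-20.2) = 8.9 - 4.7089 = 4.1911

y = 0.5743x + 4.1911


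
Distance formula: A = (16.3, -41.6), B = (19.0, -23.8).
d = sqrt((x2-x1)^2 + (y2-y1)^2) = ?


dx = 19.0 - 16.3 = 2.7
dy = -23.8 + 41.6 = 17.8
d = sqrt(7.29 + 316.84) = sqrt(324.13) = 18.0036

18.0036


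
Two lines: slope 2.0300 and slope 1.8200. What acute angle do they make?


m1-m2 = 0.21
1+m1*m2 = 4.6946
tan(theta) = |0.21/4.6946| = 0.044732
theta = arctan(|0.21/4.6946|) = 2.5613 degrees (acute angle)

2.5613 degrees


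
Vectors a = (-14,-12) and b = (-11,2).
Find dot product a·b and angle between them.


a·b = -14*(-11) - 12*2 = 154 - 24 = 130
|a| = sqrt(196+144) = 18.4391
|b| = sqrt(121+4) = 11.1803
cos(theta) = 130/(sqrt(340)*sqrt(125)) = 130/sqrt(42500) = 0.630593
theta = arccos(130/sqrt(42500)) = 50.9061 degrees

a·b = 130, theta = 50.9061 deg


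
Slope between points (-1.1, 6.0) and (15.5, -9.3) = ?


dy = -9.3 - 6.0 = -15.3
dx = 15.5 + 1.1 = 16.6
m = -15.3/16.6 = -0.9217

m = -0.9217


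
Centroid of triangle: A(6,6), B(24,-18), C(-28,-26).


Gx = (6+24- 28)/3 = 2/3 = 0.6667
Gy = (6- 18- 26)/3 = -38/3 = -12.6667

G = (0.6667, -12.6667)


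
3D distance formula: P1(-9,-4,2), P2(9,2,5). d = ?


dx=18, dy=6, dz=3
d = sqrt(324+36+9) = sqrt(369) = 19.2094

19.2094


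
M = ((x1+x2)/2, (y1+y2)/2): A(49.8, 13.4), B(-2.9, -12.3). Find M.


Mx = (49.8 - 2.9)/2 = 46.9/2 = 23.4500
My = (13.4 - 12.3)/2 = 1.1/2 = 0.5500

(23.4500, 0.5500)


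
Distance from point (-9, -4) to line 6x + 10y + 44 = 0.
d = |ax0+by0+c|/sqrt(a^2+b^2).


|6*(-9) + 10*(-4) + 44| = |-50| = 50
sqrt(36 + 100) = sqrt(136) = 11.6619
d = 50/sqrt(136) = 4.2875

4.2875


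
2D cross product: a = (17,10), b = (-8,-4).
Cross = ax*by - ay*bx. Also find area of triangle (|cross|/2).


cross = 17*(-4) - 10*(-8) = -68 + 80 = 12
Triangle area = |12|/2 = 12/2 = 6.0000

cross = 12, triangle area = 6.0000


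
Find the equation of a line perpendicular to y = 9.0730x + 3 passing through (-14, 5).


Perpendicular slope = -1/m1 = -1/9.0730 = -0.1102
b2 = y0 - m2*x0 = 5 - 14/9.0730 = 5 - 1.5430 = 3.4570

y = -0.1102x + 3.4570


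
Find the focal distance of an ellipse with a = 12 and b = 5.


c^2 = 12^2 - 5^2 = 144 - 25 = 119
c = sqrt(119) = 10.9087

c = 10.9087


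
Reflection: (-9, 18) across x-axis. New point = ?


Reflection rule for x-axis: (x, -y)
(-9, 18) -> (-9, -18)

(-9, -18)


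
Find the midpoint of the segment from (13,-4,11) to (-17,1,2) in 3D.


Mx = (13- 17)/2 = -2.0000
My = (-4+1)/2 = -1.5000
Mz = (11+2)/2 = 6.5000

M = (-2.0000, -1.5000, 6.5000)


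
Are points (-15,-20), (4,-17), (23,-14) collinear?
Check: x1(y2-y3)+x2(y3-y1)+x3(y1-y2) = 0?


-15*(-17+ 14) + 4*(-14+ 20) + 23*(-20+ 17)
= 45 + 24 - 69 = 0

Yes, collinear (determinant = 0)


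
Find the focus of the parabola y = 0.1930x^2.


a = 0.1930
4a = 0.7720
focus = (0, 1/0.7720) = (0, 1.2953)

Focus = (0, 1.2953)


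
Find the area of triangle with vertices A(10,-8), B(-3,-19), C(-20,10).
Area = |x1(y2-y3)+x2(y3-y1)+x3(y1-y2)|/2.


10*(-19-10) = -290
-3*(10+ 8) = -54
-20*(-8+ 19) = -220
sum = -564
Area = |-564|/2 = 282.0000

282.0000 sq units


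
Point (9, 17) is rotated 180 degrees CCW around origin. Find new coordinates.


cos(180) = -1, sin(180) = 0
x' = 9*(-1) - 17*0 = -9
y' = 9*0 + 17*(-1) = -17

(-9, -17)


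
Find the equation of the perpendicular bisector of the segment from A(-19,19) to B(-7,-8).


Midpoint = (-13, 5.5)
Slope of AB = dy/dx = -27/12 = -2.2500
Perp slope = -dx/dy = 12/27 = 0.4444
b = My - (perp slope)*Mx = 5.5 + (12*(-13))/(-27) = 5.5 + 5.7778 = 11.2778

y = 0.4444x + 11.2778


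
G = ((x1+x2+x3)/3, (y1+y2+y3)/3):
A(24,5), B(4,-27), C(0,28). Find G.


Gx = (24+4+0)/3 = 28/3 = 9.3333
Gy = (5- 27+28)/3 = 6/3 = 2.0000

G = (9.3333, 2.0000)


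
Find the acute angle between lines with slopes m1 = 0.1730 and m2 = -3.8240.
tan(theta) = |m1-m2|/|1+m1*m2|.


m1-m2 = 3.997
1+m1*m2 = 0.338448
tan(theta) = |3.997/0.338448| = 11.809791
theta = arctan(|3.997/0.338448|) = 85.1600 degrees (acute angle)

85.1600 degrees


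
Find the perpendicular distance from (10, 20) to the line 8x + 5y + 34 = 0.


|8*10 + 5*20 + 34| = |214| = 214
sqrt(64 + 25) = sqrt(89) = 9.4340
d = 214/sqrt(89) = 22.6840

22.6840


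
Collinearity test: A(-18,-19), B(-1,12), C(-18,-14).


-18*(12+ 14) - 1*(-14+ 19) - 18*(-19-12)
= -468 - 5 + 558 = 85

No, not collinear (determinant = 85)


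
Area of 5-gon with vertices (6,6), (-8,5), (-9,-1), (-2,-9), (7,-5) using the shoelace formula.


sum(xi*y_{i+1}) = 6*5 - 8*(-1) - 9*(-9) - 2*(-5) + 7*6 = 171
sum(yi*x_{i+1}) = 6*(-8) + 5*(-9) - 1*(-2) - 9*7 - 5*6 = -184
Area = |171 + 184|/2 = 355/2 = 177.5000

177.5000 sq units


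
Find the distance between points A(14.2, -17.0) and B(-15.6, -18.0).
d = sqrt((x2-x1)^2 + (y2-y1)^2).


dx = -15.6 - 14.2 = -29.8
dy = -18.0 + 17.0 = -1.0
d = sqrt(888.04 + 1.0) = sqrt(889.04) = 29.8168

29.8168


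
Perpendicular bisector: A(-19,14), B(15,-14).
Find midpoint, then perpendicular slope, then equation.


Midpoint = (-2, 0)
Slope of AB = dy/dx = -28/34 = -0.8235
Perp slope = -dx/dy = 34/28 = 1.2143
b = My - (perp slope)*Mx = 0 + (34*(-2))/(-28) = 0 + 2.4286 = 2.4286

y = 1.2143x + 2.4286


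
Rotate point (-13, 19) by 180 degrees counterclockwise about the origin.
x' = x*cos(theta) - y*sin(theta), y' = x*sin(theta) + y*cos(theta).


cos(180) = -1, sin(180) = 0
x' = -13*(-1) - 19*0 = 13
y' = -13*0 + 19*(-1) = -19

(13, -19)


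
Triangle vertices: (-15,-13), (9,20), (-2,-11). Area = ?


-15*(20+ 11) = -465
9*(-11+ 13) = 18
-2*(-13-20) = 66
sum = -381
Area = |-381|/2 = 190.5000

190.5000 sq units


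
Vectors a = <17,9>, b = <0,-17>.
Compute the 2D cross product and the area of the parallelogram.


cross = 17*(-17) - 9*0 = -289 - 0 = -289
Parallelogram area = |-289| = 289

cross = -289, parallelogram area = 289


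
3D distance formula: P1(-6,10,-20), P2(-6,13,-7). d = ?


dx=0, dy=3, dz=13
d = sqrt(0+9+169) = sqrt(178) = 13.3417

13.3417


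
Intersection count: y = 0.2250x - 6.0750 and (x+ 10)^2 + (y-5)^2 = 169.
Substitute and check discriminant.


Substitute y = 0.2250x - 6.0750: (x+ 10)^2 + (0.2250x- 6.0750-5)^2 = 169
Expand to Ax^2 + Bx + C = 0, where b-k = -11.075
A = 1+m^2 = 1.050625
B = 2(m(b-k) - h) = 2(0.2250*(-11.075) + 10) = 15.01625
C = h^2 + (b-k)^2 - r^2 = 100 + 122.655625 - 169 = 53.655625
disc = B^2-4AC = 225.4878 - 225.4878 = 0
disc = 0

1 intersection point (tangent)


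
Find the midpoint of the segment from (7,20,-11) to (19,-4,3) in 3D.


Mx = (7+19)/2 = 13.0000
My = (20- 4)/2 = 8.0000
Mz = (-11+3)/2 = -4.0000

M = (13.0000, 8.0000, -4.0000)


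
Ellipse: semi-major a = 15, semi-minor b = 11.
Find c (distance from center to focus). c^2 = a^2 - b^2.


c^2 = 15^2 - 11^2 = 225 - 121 = 104
c = sqrt(104) = 10.1980

c = 10.1980


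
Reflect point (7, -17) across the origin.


Reflection rule for origin: (-x, -y)
(7, -17) -> (-7, 17)

(-7, 17)


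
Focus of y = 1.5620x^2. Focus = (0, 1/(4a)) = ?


a = 1.5620
4a = 6.2480
focus = (0, 1/6.2480) = (0, 0.1601)

Focus = (0, 0.1601)


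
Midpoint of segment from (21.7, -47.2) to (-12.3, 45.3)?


Mx = (21.7 - 12.3)/2 = 9.4/2 = 4.7000
My = (-47.2 + 45.3)/2 = -1.9/2 = -0.9500

(4.7000, -0.9500)


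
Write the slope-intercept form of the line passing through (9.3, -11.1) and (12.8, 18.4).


m = (29.5)/(3.5) = 8.4286
b = y1 - m*x1 = -11.1 - (29.5*9.3)/(3.5) = -11.1 - 78.3857 = -89.4857

y = 8.4286x - 89.4857


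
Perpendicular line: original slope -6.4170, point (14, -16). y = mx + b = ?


Perpendicular slope = -1/m1 = -1/(-6.4170) = 0.1558
b2 = y0 - m2*x0 = -16 + 14/(-6.4170) = -16 - 2.1817 = -18.1817

y = 0.1558x - 18.1817


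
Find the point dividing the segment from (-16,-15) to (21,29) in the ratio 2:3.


Px = (2*21 + 3*(-16))/5 = -6/5 = -1.2000
Py = (2*29 + 3*(-15))/5 = 13/5 = 2.6000

P = (-1.2000, 2.6000)


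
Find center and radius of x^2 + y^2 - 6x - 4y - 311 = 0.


h = -D/2 = 6/2 = 3
k = -E/2 = 4/2 = 2
r^2 = h^2 + k^2 - F = 9 + 4 + 311 = 324
r = 18

Center (3, 2), radius = 18


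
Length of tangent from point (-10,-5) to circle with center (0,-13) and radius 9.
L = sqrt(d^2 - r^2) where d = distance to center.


d = sqrt((-10-0)^2 + (-5+ 13)^2) = sqrt(100+64) = 12.8062
L = sqrt(164.0000 - 81) = sqrt(83.0000) = 9.1104

9.1104


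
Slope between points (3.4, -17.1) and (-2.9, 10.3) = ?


dy = 10.3 + 17.1 = 27.4
dx = -2.9 - 3.4 = -6.3
m = 27.4/(-6.3) = -4.3492

m = -4.3492


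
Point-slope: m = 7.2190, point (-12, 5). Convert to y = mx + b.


y - 5 = 7.2190(x + 12)
y = 7.2190x + 5 - 7.2190*(-12)
y = 7.2190x + 91.6280

y = 7.2190x + 91.6280


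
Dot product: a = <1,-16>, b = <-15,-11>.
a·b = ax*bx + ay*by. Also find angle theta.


a·b = 1*(-15) - 16*(-11) = -15 + 176 = 161
|a| = sqrt(1+256) = 16.0312
|b| = sqrt(225+121) = 18.6011
cos(theta) = 161/(sqrt(257)*sqrt(346)) = 161/sqrt(88922) = 0.539910
theta = arccos(161/sqrt(88922)) = 57.3225 degrees

a·b = 161, theta = 57.3225 deg


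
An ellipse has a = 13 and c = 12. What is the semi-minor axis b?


b^2 = 13^2 - (12)^2 = 169 - 144 = 25
b = sqrt(25) = 5

b = 5


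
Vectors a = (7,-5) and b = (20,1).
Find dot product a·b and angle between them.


a·b = 7*20 - 5*1 = 140 - 5 = 135
|a| = sqrt(49+25) = 8.6023
|b| = sqrt(400+1) = 20.0250
cos(theta) = 135/(sqrt(74)*sqrt(401)) = 135/sqrt(29674) = 0.783693
theta = arccos(135/sqrt(29674)) = 38.4001 degrees

a·b = 135, theta = 38.4001 deg


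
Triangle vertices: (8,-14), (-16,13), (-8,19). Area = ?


8*(13-19) = -48
-16*(19+ 14) = -528
-8*(-14-13) = 216
sum = -360
Area = |-360|/2 = 180.0000

180.0000 sq units


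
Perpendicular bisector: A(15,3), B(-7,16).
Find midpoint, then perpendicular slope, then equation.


Midpoint = (4, 9.5)
Slope of AB = dy/dx = 13/(-22) = -0.5909
Perp slope = -dx/dy = 22/13 = 1.6923
b = My - (perp slope)*Mx = 9.5 + (-22*4)/13 = 9.5 - 6.7692 = 2.7308

y = 1.6923x + 2.7308


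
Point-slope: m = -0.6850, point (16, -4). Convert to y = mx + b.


y + 4 = -0.6850(x - 16)
y = -0.6850x - 4 + 0.6850*16
y = -0.6850x + 6.9600

y = -0.6850x + 6.9600


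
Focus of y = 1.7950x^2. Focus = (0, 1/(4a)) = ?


a = 1.7950
4a = 7.1800
focus = (0, 1/7.1800) = (0, 0.1393)

Focus = (0, 0.1393)


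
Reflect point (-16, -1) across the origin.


Reflection rule for origin: (-x, -y)
(-16, -1) -> (16, 1)

(16, 1)


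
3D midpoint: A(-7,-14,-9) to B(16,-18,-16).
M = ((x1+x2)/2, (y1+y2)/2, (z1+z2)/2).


Mx = (-7+16)/2 = 4.5000
My = (-14- 18)/2 = -16.0000
Mz = (-9- 16)/2 = -12.5000

M = (4.5000, -16.0000, -12.5000)


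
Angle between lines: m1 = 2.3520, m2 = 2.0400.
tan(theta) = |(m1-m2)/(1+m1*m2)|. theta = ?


m1-m2 = 0.312
1+m1*m2 = 5.79808
tan(theta) = |0.312/5.79808| = 0.053811
theta = arctan(|0.312/5.79808|) = 3.0802 degrees (acute angle)

3.0802 degrees


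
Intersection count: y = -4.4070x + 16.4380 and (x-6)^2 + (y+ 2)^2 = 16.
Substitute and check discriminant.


Substitute y = -4.4070x + 16.4380: (x-6)^2 + (-4.4070x+16.4380+ 2)^2 = 16
Expand to Ax^2 + Bx + C = 0, where b-k = 18.438
A = 1+m^2 = 20.421649
B = 2(m(b-k) - h) = 2(-4.4070*18.438 - 6) = -174.512532
C = h^2 + (b-k)^2 - r^2 = 36 + 339.959844 - 16 = 359.959844
disc = B^2-4AC = 30454.6238 - 29403.8944 = 1050.7294
disc > 0

2 intersection points


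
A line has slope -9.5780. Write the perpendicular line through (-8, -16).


Perpendicular slope = -1/m1 = -1/(-9.5780) = 0.1044
b2 = y0 - m2*x0 = -16 - 8/(-9.5780) = -16 + 0.8352 = -15.1648

y = 0.1044x - 15.1648


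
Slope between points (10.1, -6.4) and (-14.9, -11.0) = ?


dy = -11.0 + 6.4 = -4.6
dx = -14.9 - 10.1 = -25.0
m = -4.6/(-25.0) = 0.1840

m = 0.1840


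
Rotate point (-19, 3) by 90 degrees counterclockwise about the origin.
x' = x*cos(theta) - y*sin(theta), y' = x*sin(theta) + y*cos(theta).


cos(90) = 0, sin(90) = 1
x' = -19*0 - 3*1 = -3
y' = -19*1 + 3*0 = -19

(-3, -19)


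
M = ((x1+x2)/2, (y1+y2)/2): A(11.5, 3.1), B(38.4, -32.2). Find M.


Mx = (11.5 + 38.4)/2 = 49.9/2 = 24.9500
My = (3.1 - 32.2)/2 = -29.1/2 = -14.5500

(24.9500, -14.5500)


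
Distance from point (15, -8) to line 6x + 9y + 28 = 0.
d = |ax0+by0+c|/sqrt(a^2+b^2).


|6*15 + 9*(-8) + 28| = |46| = 46
sqrt(36 + 81) = sqrt(117) = 10.8167
d = 46/sqrt(117) = 4.2527

4.2527


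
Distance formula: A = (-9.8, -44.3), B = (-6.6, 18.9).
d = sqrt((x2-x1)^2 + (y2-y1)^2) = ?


dx = -6.6 + 9.8 = 3.2
dy = 18.9 + 44.3 = 63.2
d = sqrt(10.24 + 3994.24) = sqrt(4004.48) = 63.2810

63.2810


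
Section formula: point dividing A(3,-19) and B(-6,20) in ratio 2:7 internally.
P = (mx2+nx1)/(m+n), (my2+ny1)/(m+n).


Px = (2*(-6) + 7*3)/9 = 9/9 = 1.0000
Py = (2*20 + 7*(-19))/9 = -93/9 = -10.3333

P = (1.0000, -10.3333)


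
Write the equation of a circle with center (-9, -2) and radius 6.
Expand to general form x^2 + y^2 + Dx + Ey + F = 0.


(x+ 9)^2 + (y+ 2)^2 = 6^2
D = -2h = 18, E = -2k = 4
F = h^2+k^2-r^2 = 81+4-36 = 49

x^2 + y^2 + 18x + 4y + 49 = 0


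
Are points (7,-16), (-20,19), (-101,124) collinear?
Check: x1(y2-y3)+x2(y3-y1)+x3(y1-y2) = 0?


7*(19-124) - 20*(124+ 16) - 101*(-16-19)
= -735 - 2800 + 3535 = 0

Yes, collinear (determinant = 0)


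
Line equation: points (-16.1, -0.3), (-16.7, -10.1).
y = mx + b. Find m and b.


m = (-9.8)/(-0.6) = 16.3333
b = y1 - m*x1 = -0.3 - (-9.8*(-16.1))/(-0.6) = -0.3 + 262.9667 = 262.6667

y = 16.3333x + 262.6667


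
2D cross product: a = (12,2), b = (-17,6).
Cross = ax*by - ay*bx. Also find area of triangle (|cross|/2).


cross = 12*6 - 2*(-17) = 72 + 34 = 106
Triangle area = |106|/2 = 106/2 = 53.0000

cross = 106, triangle area = 53.0000


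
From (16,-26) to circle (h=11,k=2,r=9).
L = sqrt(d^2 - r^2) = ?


d = sqrt((16-11)^2 + (-26-2)^2) = sqrt(25+784) = 28.4429
L = sqrt(809.0000 - 81) = sqrt(728.0000) = 26.9815

26.9815


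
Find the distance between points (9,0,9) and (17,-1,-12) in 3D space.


dx=8, dy=-1, dz=-21
d = sqrt(64+1+441) = sqrt(506) = 22.4944

22.4944


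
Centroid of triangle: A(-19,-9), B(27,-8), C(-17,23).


Gx = (-19+27- 17)/3 = -9/3 = -3.0000
Gy = (-9- 8+23)/3 = 6/3 = 2.0000

G = (-3.0000, 2.0000)


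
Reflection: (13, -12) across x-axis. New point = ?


Reflection rule for x-axis: (x, -y)
(13, -12) -> (13, 12)

(13, 12)


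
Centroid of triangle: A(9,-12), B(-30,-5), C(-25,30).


Gx = (9- 30- 25)/3 = -46/3 = -15.3333
Gy = (-12- 5+30)/3 = 13/3 = 4.3333

G = (-15.3333, 4.3333)


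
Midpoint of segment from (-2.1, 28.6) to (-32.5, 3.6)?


Mx = (-2.1 - 32.5)/2 = -34.6/2 = -17.3000
My = (28.6 + 3.6)/2 = 32.2/2 = 16.1000

(-17.3000, 16.1000)


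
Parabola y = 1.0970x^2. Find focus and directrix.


a = 1.0970
1/(4a) = 0.2279
Focus = (0, 0.2279)
Directrix: y = -0.2279

Focus = (0, 0.2279), Directrix: y = -0.2279


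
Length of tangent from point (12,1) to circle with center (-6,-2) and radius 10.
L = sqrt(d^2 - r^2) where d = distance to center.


d = sqrt((12+ 6)^2 + (1+ 2)^2) = sqrt(324+9) = 18.2483
L = sqrt(333.0000 - 100) = sqrt(233.0000) = 15.2643

15.2643


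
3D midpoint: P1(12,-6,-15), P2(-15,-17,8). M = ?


Mx = (12- 15)/2 = -1.5000
My = (-6- 17)/2 = -11.5000
Mz = (-15+8)/2 = -3.5000

M = (-1.5000, -11.5000, -3.5000)


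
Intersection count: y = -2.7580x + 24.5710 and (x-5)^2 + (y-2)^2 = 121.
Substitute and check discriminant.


Substitute y = -2.7580x + 24.5710: (x-5)^2 + (-2.7580x+24.5710-2)^2 = 121
Expand to Ax^2 + Bx + C = 0, where b-k = 22.571
A = 1+m^2 = 8.606564
B = 2(m(b-k) - h) = 2(-2.7580*22.571 - 5) = -134.501636
C = h^2 + (b-k)^2 - r^2 = 25 + 509.450041 - 121 = 413.450041
disc = B^2-4AC = 18090.6901 - 14233.5370 = 3857.1531
disc > 0

2 intersection points


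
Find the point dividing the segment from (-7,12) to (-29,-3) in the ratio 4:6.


Px = (4*(-29) + 6*(-7))/10 = -158/10 = -15.8000
Py = (4*(-3) + 6*12)/10 = 60/10 = 6.0000

P = (-15.8000, 6.0000)


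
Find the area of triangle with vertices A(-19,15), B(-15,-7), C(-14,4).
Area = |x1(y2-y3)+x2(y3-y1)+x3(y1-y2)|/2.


-19*(-7-4) = 209
-15*(4-15) = 165
-14*(15+ 7) = -308
sum = 66
Area = |66|/2 = 33.0000

33.0000 sq units


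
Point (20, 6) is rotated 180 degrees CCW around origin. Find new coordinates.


cos(180) = -1, sin(180) = 0
x' = 20*(-1) - 6*0 = -20
y' = 20*0 + 6*(-1) = -6

(-20, -6)


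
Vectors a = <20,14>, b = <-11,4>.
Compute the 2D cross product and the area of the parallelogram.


cross = 20*4 - 14*(-11) = 80 + 154 = 234
Parallelogram area = |234| = 234

cross = 234, parallelogram area = 234


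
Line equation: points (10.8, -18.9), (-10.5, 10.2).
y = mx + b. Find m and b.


m = (29.1)/(-21.3) = -1.3662
b = y1 - m*x1 = -18.9 - (29.1*10.8)/(-21.3) = -18.9 + 14.7549 = -4.1451

y = -1.3662x - 4.1451


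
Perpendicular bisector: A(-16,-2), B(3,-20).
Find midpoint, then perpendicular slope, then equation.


Midpoint = (-6.5, -11)
Slope of AB = dy/dx = -18/19 = -0.9474
Perp slope = -dx/dy = 19/18 = 1.0556
b = My - (perp slope)*Mx = -11 + (19*(-6.5))/(-18) = -11 + 6.8611 = -4.1389

y = 1.0556x - 4.1389


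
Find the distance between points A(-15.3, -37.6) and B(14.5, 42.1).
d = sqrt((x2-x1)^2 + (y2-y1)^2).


dx = 14.5 + 15.3 = 29.8
dy = 42.1 + 37.6 = 79.7
d = sqrt(888.04 + 6352.09) = sqrt(7240.13) = 85.0890

85.0890


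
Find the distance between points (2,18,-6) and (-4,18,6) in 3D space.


dx=-6, dy=0, dz=12
d = sqrt(36+0+144) = sqrt(180) = 13.4164

13.4164


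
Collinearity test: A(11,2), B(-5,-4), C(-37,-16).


11*(-4+ 16) - 5*(-16-2) - 37*(2+ 4)
= 132 + 90 - 222 = 0

Yes, collinear (determinant = 0)


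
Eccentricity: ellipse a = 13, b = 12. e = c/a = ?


c = sqrt(169-144) = sqrt(25) = 5.0000
e = c/a = 5/13 = 0.3846

e = 0.3846


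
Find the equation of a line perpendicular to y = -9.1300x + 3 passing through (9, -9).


Perpendicular slope = -1/m1 = -1/(-9.1300) = 0.1095
b2 = y0 - m2*x0 = -9 + 9/(-9.1300) = -9 - 0.9858 = -9.9858

y = 0.1095x - 9.9858


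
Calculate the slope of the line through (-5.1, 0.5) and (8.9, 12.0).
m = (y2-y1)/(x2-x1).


dy = 12.0 - 0.5 = 11.5
dx = 8.9 + 5.1 = 14.0
m = 11.5/14.0 = 0.8214

m = 0.8214


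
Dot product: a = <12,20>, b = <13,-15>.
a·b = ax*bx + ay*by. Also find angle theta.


a·b = 12*13 + 20*(-15) = 156 - 300 = -144
|a| = sqrt(144+400) = 23.3238
|b| = sqrt(169+225) = 19.8494
cos(theta) = -144/(sqrt(544)*sqrt(394)) = -144/sqrt(214336) = -0.311039
theta = arccos(-144/sqrt(214336)) = 108.1219 degrees

a·b = -144, theta = 108.1219 deg


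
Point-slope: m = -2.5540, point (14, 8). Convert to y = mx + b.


y - 8 = -2.5540(x - 14)
y = -2.5540x + 8 + 2.5540*14
y = -2.5540x + 43.7560

y = -2.5540x + 43.7560


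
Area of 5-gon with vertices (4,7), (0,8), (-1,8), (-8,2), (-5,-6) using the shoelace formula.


sum(xi*y_{i+1}) = 4*8 + 0*8 - 1*2 - 8*(-6) - 5*7 = 43
sum(yi*x_{i+1}) = 7*0 + 8*(-1) + 8*(-8) + 2*(-5) - 6*4 = -106
Area = |43 + 106|/2 = 149/2 = 74.5000

74.5000 sq units


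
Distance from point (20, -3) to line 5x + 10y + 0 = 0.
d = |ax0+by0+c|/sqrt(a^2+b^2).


|5*20 + 10*(-3) + 0| = |70| = 70
sqrt(25 + 100) = sqrt(125) = 11.1803
d = 70/sqrt(125) = 6.2610

6.2610


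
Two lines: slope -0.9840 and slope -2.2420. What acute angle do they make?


m1-m2 = 1.258
1+m1*m2 = 3.206128
tan(theta) = |1.258/3.206128| = 0.392374
theta = arctan(|1.258/3.206128|) = 21.4237 degrees (acute angle)

21.4237 degrees


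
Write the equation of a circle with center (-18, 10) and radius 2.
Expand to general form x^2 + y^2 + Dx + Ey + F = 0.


(x+ 18)^2 + (y-10)^2 = 2^2
D = -2h = 36, E = -2k = -20
F = h^2+k^2-r^2 = 324+100-4 = 420

x^2 + y^2 + 36x - 20y + 420 = 0


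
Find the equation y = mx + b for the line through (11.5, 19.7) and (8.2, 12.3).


m = (-7.4)/(-3.3) = 2.2424
b = y1 - m*x1 = 19.7 - (-7.4*11.5)/(-3.3) = 19.7 - 25.7879 = -6.0879

y = 2.2424x - 6.0879


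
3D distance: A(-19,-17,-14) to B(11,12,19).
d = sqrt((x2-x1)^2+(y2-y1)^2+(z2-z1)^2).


dx=30, dy=29, dz=33
d = sqrt(900+841+1089) = sqrt(2830) = 53.1977

53.1977


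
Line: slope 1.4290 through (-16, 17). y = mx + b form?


y - 17 = 1.4290(x + 16)
y = 1.4290x + 17 - 1.4290*(-16)
y = 1.4290x + 39.8640

y = 1.4290x + 39.8640


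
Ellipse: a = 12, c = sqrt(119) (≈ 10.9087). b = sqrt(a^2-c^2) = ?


b^2 = 12^2 - (sqrt(119))^2 = 144 - 119 = 25
b = sqrt(25) = 5

b = 5


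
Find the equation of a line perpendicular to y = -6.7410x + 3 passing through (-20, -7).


Perpendicular slope = -1/m1 = -1/(-6.7410) = 0.1483
b2 = y0 - m2*x0 = -7 - 20/(-6.7410) = -7 + 2.9669 = -4.0331

y = 0.1483x - 4.0331


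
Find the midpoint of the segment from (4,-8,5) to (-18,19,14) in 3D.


Mx = (4- 18)/2 = -7.0000
My = (-8+19)/2 = 5.5000
Mz = (5+14)/2 = 9.5000

M = (-7.0000, 5.5000, 9.5000)


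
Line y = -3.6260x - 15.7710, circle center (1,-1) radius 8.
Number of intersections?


Substitute y = -3.6260x - 15.7710: (x-1)^2 + (-3.6260x- 15.7710+ 1)^2 = 64
Expand to Ax^2 + Bx + C = 0, where b-k = -14.771
A = 1+m^2 = 14.147876
B = 2(m(b-k) - h) = 2(-3.6260*(-14.771) - 1) = 105.119292
C = h^2 + (b-k)^2 - r^2 = 1 + 218.182441 - 64 = 155.182441
disc = B^2-4AC = 11050.0656 - 8782.0077 = 2268.0579
disc > 0

2 intersection points


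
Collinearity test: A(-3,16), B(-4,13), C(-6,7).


-3*(13-7) - 4*(7-16) - 6*(16-13)
= -18 + 36 - 18 = 0

Yes, collinear (determinant = 0)


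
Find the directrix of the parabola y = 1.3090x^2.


a = 1.3090
1/(4a) = 0.1910
directrix: y = -0.1910 = -0.1910

y = -0.1910


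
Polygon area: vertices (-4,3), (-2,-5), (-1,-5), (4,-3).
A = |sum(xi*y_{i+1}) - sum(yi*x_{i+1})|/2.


sum(xi*y_{i+1}) = -4*(-5) - 2*(-5) - 1*(-3) + 4*3 = 45
sum(yi*x_{i+1}) = 3*(-2) - 5*(-1) - 5*4 - 3*(-4) = -9
Area = |45 + 9|/2 = 54/2 = 27.0000

27.0000 sq units


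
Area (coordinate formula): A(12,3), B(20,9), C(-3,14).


12*(9-14) = -60
20*(14-3) = 220
-3*(3-9) = 18
sum = 178
Area = |178|/2 = 89.0000

89.0000 sq units


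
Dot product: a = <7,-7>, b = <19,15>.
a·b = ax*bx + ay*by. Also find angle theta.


a·b = 7*19 - 7*15 = 133 - 105 = 28
|a| = sqrt(49+49) = 9.8995
|b| = sqrt(361+225) = 24.2074
cos(theta) = 28/(sqrt(98)*sqrt(586)) = 28/sqrt(57428) = 0.116841
theta = arccos(28/sqrt(57428)) = 83.2902 degrees

a·b = 28, theta = 83.2902 deg


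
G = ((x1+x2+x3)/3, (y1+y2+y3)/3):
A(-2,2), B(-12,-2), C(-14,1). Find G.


Gx = (-2- 12- 14)/3 = -28/3 = -9.3333
Gy = (2- 2+1)/3 = 1/3 = 0.3333

G = (-9.3333, 0.3333)


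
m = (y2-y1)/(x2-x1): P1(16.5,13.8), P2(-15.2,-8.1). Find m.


dy = -8.1 - 13.8 = -21.9
dx = -15.2 - 16.5 = -31.7
m = -21.9/(-31.7) = 0.6909

m = 0.6909


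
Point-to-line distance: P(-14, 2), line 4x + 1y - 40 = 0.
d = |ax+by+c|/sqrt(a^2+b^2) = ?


|4*(-14) + 1*2 - 40| = |-94| = 94
sqrt(16 + 1) = sqrt(17) = 4.1231
d = 94/sqrt(17) = 22.7983

22.7983


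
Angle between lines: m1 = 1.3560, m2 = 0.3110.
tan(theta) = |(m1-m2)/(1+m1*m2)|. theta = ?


m1-m2 = 1.045
1+m1*m2 = 1.421716
tan(theta) = |1.045/1.421716| = 0.735027
theta = arctan(|1.045/1.421716|) = 36.3169 degrees (acute angle)

36.3169 degrees


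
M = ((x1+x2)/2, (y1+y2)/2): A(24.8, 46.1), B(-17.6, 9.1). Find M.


Mx = (24.8 - 17.6)/2 = 7.2/2 = 3.6000
My = (46.1 + 9.1)/2 = 55.2/2 = 27.6000

(3.6000, 27.6000)


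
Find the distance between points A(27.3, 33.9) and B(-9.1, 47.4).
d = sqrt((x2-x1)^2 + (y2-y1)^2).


dx = -9.1 - 27.3 = -36.4
dy = 47.4 - 33.9 = 13.5
d = sqrt(1324.96 + 182.25) = sqrt(1507.21) = 38.8228

38.8228


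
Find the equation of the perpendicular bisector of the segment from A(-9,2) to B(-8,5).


Midpoint = (-8.5, 3.5)
Slope of AB = dy/dx = 3/1 = 3.0000
Perp slope = -dx/dy = -1/3 = -0.3333
b = My - (perp slope)*Mx = 3.5 + (1*(-8.5))/3 = 3.5 - 2.8333 = 0.6667

y = -0.3333x + 0.6667


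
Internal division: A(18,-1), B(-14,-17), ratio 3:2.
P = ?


Px = (3*(-14) + 2*18)/5 = -6/5 = -1.2000
Py = (3*(-17) + 2*(-1))/5 = -53/5 = -10.6000

P = (-1.2000, -10.6000)


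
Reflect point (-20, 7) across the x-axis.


Reflection rule for x-axis: (x, -y)
(-20, 7) -> (-20, -7)

(-20, -7)


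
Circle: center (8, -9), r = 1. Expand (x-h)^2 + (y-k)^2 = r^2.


(x-8)^2 + (y+ 9)^2 = 1^2
D = -2h = -16, E = -2k = 18
F = h^2+k^2-r^2 = 64+81-1 = 144

x^2 + y^2 - 16x + 18y + 144 = 0


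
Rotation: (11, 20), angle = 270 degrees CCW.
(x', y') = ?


cos(270) = 0, sin(270) = -1
x' = 11*0 - 20*(-1) = 20
y' = 11*(-1) + 20*0 = -11

(20, -11)


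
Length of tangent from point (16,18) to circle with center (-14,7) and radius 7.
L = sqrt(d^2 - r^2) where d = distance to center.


d = sqrt((16+ 14)^2 + (18-7)^2) = sqrt(900+121) = 31.9531
L = sqrt(1021.0000 - 49) = sqrt(972.0000) = 31.1769

31.1769


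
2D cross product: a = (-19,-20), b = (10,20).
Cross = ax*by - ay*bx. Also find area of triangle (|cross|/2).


cross = -19*20 + 20*10 = -380 + 200 = -180
Triangle area = |-180|/2 = 180/2 = 90.0000

cross = -180, triangle area = 90.0000


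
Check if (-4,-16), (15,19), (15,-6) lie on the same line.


-4*(19+ 6) + 15*(-6+ 16) + 15*(-16-19)
= -100 + 150 - 525 = -475

No, not collinear (determinant = -475)


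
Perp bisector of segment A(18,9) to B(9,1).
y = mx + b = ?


Midpoint = (13.5, 5)
Slope of AB = dy/dx = -8/(-9) = 0.8889
Perp slope = -dx/dy = -9/8 = -1.1250
b = My - (perp slope)*Mx = 5 + (-9*13.5)/(-8) = 5 + 15.1875 = 20.1875

y = -1.1250x + 20.1875


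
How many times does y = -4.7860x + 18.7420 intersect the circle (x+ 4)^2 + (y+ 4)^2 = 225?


Substitute y = -4.7860x + 18.7420: (x+ 4)^2 + (-4.7860x+18.7420+ 4)^2 = 225
Expand to Ax^2 + Bx + C = 0, where b-k = 22.742
A = 1+m^2 = 23.905796
B = 2(m(b-k) - h) = 2(-4.7860*22.742 + 4) = -209.686424
C = h^2 + (b-k)^2 - r^2 = 16 + 517.198564 - 225 = 308.198564
disc = B^2-4AC = 43968.3964 - 29470.9280 = 14497.4684
disc > 0

2 intersection points


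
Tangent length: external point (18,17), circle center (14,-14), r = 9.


d = sqrt((18-14)^2 + (17+ 14)^2) = sqrt(16+961) = 31.2570
L = sqrt(977.0000 - 81) = sqrt(896.0000) = 29.9333

29.9333


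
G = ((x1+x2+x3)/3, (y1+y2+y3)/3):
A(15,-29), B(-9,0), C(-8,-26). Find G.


Gx = (15- 9- 8)/3 = -2/3 = -0.6667
Gy = (-29+0- 26)/3 = -55/3 = -18.3333

G = (-0.6667, -18.3333)


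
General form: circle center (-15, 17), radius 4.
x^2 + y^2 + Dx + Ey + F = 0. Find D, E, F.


(x+ 15)^2 + (y-17)^2 = 4^2
D = -2h = 30, E = -2k = -34
F = h^2+k^2-r^2 = 225+289-16 = 498

D = 30, E = -34, F = 498


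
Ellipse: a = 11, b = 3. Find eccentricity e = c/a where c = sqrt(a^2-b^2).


c = sqrt(121-9) = sqrt(112) = 10.5830
e = c/a = sqrt(112)/11 = 0.9621

e = 0.9621


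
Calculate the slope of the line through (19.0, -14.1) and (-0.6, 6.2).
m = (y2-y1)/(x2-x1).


dy = 6.2 + 14.1 = 20.3
dx = -0.6 - 19.0 = -19.6
m = 20.3/(-19.6) = -1.0357

m = -1.0357


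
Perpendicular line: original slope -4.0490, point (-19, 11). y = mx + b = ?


Perpendicular slope = -1/m1 = -1/(-4.0490) = 0.2470
b2 = y0 - m2*x0 = 11 - 19/(-4.0490) = 11 + 4.6925 = 15.6925

y = 0.2470x + 15.6925


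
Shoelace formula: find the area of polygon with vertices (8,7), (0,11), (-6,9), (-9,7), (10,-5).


sum(xi*y_{i+1}) = 8*11 + 0*9 - 6*7 - 9*(-5) + 10*7 = 161
sum(yi*x_{i+1}) = 7*0 + 11*(-6) + 9*(-9) + 7*10 - 5*8 = -117
Area = |161 + 117|/2 = 278/2 = 139.0000

139.0000 sq units


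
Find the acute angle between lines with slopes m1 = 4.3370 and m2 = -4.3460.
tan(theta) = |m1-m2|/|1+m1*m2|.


m1-m2 = 8.683
1+m1*m2 = -17.848602
tan(theta) = |8.683/(-17.848602)| = 0.486481
theta = arctan(|8.683/(-17.848602)|) = 25.9420 degrees (acute angle)

25.9420 degrees


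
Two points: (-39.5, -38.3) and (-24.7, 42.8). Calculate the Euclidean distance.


dx = -24.7 + 39.5 = 14.8
dy = 42.8 + 38.3 = 81.1
d = sqrt(219.04 + 6577.21) = sqrt(6796.25) = 82.4394

82.4394


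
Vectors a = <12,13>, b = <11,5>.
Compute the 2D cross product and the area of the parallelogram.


cross = 12*5 - 13*11 = 60 - 143 = -83
Parallelogram area = |-83| = 83

cross = -83, parallelogram area = 83


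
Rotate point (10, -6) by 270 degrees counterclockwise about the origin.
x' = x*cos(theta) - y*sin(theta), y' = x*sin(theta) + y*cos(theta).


cos(270) = 0, sin(270) = -1
x' = 10*0 + 6*(-1) = -6
y' = 10*(-1) - 6*0 = -10

(-6, -10)


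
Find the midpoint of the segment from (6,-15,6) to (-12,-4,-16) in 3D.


Mx = (6- 12)/2 = -3.0000
My = (-15- 4)/2 = -9.5000
Mz = (6- 16)/2 = -5.0000

M = (-3.0000, -9.5000, -5.0000)


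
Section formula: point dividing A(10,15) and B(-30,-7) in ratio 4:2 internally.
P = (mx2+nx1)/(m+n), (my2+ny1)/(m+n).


Px = (4*(-30) + 2*10)/6 = -100/6 = -16.6667
Py = (4*(-7) + 2*15)/6 = 2/6 = 0.3333

P = (-16.6667, 0.3333)


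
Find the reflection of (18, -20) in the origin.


Reflection rule for origin: (-x, -y)
(18, -20) -> (-18, 20)

(-18, 20)


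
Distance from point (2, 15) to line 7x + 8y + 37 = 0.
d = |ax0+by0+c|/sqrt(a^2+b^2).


|7*2 + 8*15 + 37| = |171| = 171
sqrt(49 + 64) = sqrt(113) = 10.6301
d = 171/sqrt(113) = 16.0863

16.0863


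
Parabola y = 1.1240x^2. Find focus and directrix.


a = 1.1240
1/(4a) = 0.2224
Focus = (0, 0.2224)
Directrix: y = -0.2224

Focus = (0, 0.2224), Directrix: y = -0.2224


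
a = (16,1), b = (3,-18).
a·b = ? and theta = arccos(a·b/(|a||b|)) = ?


a·b = 16*3 + 1*(-18) = 48 - 18 = 30
|a| = sqrt(256+1) = 16.0312
|b| = sqrt(9+324) = 18.2483
cos(theta) = 30/(sqrt(257)*sqrt(333)) = 30/sqrt(85581) = 0.102549
theta = arccos(30/sqrt(85581)) = 84.1140 degrees

a·b = 30, theta = 84.1140 deg


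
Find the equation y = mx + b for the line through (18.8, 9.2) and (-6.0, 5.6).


m = (-3.6)/(-24.8) = 0.1452
b = y1 - m*x1 = 9.2 - (-3.6*18.8)/(-24.8) = 9.2 - 2.7290 = 6.4710

y = 0.1452x + 6.4710


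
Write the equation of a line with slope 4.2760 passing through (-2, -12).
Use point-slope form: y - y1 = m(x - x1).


y + 12 = 4.2760(x + 2)
y = 4.2760x - 12 - 4.2760*(-2)
y = 4.2760x - 3.4480

y = 4.2760x - 3.4480


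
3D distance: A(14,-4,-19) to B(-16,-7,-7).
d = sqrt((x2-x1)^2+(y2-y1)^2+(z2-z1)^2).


dx=-30, dy=-3, dz=12
d = sqrt(900+9+144) = sqrt(1053) = 32.4500

32.4500


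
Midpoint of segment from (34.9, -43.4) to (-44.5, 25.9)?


Mx = (34.9 - 44.5)/2 = -9.6/2 = -4.8000
My = (-43.4 + 25.9)/2 = -17.5/2 = -8.7500

(-4.8000, -8.7500)


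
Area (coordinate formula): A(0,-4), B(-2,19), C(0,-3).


0*(19+ 3) = 0
-2*(-3+ 4) = -2
0*(-4-19) = 0
sum = -2
Area = |-2|/2 = 1.0000

1.0000 sq units


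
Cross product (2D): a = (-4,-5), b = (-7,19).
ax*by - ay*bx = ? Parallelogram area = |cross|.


cross = -4*19 + 5*(-7) = -76 - 35 = -111
Parallelogram area = |-111| = 111

cross = -111, parallelogram area = 111


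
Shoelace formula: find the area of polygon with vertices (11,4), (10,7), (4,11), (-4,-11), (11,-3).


sum(xi*y_{i+1}) = 11*7 + 10*11 + 4*(-11) - 4*(-3) + 11*4 = 199
sum(yi*x_{i+1}) = 4*10 + 7*4 + 11*(-4) - 11*11 - 3*11 = -130
Area = |199 + 130|/2 = 329/2 = 164.5000

164.5000 sq units


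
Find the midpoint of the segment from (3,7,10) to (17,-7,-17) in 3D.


Mx = (3+17)/2 = 10.0000
My = (7- 7)/2 = 0
Mz = (10- 17)/2 = -3.5000

M = (10.0000, 0, -3.5000)


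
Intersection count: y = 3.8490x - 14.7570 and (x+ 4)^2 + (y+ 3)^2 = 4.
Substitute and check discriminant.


Substitute y = 3.8490x - 14.7570: (x+ 4)^2 + (3.8490x- 14.7570+ 3)^2 = 4
Expand to Ax^2 + Bx + C = 0, where b-k = -11.757
A = 1+m^2 = 15.814801
B = 2(m(b-k) - h) = 2(3.8490*(-11.757) + 4) = -82.505386
C = h^2 + (b-k)^2 - r^2 = 16 + 138.227049 - 4 = 150.227049
disc = B^2-4AC = 6807.1387 - 9503.2435 = -2696.1048
disc < 0

0 intersection points
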